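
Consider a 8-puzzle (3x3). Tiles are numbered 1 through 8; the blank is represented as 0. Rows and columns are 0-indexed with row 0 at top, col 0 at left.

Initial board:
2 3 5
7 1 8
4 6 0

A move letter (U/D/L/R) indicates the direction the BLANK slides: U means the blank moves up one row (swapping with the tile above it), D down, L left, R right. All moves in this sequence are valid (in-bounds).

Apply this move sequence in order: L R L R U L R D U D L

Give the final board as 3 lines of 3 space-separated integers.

After move 1 (L):
2 3 5
7 1 8
4 0 6

After move 2 (R):
2 3 5
7 1 8
4 6 0

After move 3 (L):
2 3 5
7 1 8
4 0 6

After move 4 (R):
2 3 5
7 1 8
4 6 0

After move 5 (U):
2 3 5
7 1 0
4 6 8

After move 6 (L):
2 3 5
7 0 1
4 6 8

After move 7 (R):
2 3 5
7 1 0
4 6 8

After move 8 (D):
2 3 5
7 1 8
4 6 0

After move 9 (U):
2 3 5
7 1 0
4 6 8

After move 10 (D):
2 3 5
7 1 8
4 6 0

After move 11 (L):
2 3 5
7 1 8
4 0 6

Answer: 2 3 5
7 1 8
4 0 6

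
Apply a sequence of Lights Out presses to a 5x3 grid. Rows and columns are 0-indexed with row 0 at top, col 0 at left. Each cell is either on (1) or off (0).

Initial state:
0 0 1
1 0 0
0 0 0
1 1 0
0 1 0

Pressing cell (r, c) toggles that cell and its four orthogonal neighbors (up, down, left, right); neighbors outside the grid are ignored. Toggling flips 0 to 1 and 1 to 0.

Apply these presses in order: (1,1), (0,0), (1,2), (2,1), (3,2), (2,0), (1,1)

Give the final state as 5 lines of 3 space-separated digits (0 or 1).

Answer: 1 1 0
1 0 1
0 0 1
0 1 1
0 1 1

Derivation:
After press 1 at (1,1):
0 1 1
0 1 1
0 1 0
1 1 0
0 1 0

After press 2 at (0,0):
1 0 1
1 1 1
0 1 0
1 1 0
0 1 0

After press 3 at (1,2):
1 0 0
1 0 0
0 1 1
1 1 0
0 1 0

After press 4 at (2,1):
1 0 0
1 1 0
1 0 0
1 0 0
0 1 0

After press 5 at (3,2):
1 0 0
1 1 0
1 0 1
1 1 1
0 1 1

After press 6 at (2,0):
1 0 0
0 1 0
0 1 1
0 1 1
0 1 1

After press 7 at (1,1):
1 1 0
1 0 1
0 0 1
0 1 1
0 1 1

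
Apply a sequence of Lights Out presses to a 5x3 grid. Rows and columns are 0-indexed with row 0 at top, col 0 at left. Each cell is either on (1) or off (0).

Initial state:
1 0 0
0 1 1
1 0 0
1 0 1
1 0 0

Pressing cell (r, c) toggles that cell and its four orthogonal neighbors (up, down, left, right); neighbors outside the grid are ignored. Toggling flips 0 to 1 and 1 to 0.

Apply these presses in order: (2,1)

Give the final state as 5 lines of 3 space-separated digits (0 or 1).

After press 1 at (2,1):
1 0 0
0 0 1
0 1 1
1 1 1
1 0 0

Answer: 1 0 0
0 0 1
0 1 1
1 1 1
1 0 0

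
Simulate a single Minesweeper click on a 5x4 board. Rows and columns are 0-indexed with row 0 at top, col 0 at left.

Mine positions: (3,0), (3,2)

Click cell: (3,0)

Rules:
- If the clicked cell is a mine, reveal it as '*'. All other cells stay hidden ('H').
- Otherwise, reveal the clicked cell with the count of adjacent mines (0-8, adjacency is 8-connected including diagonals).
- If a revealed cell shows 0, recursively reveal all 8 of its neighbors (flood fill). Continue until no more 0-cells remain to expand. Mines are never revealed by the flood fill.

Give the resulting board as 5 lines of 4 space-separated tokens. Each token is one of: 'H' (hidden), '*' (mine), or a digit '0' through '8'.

H H H H
H H H H
H H H H
* H H H
H H H H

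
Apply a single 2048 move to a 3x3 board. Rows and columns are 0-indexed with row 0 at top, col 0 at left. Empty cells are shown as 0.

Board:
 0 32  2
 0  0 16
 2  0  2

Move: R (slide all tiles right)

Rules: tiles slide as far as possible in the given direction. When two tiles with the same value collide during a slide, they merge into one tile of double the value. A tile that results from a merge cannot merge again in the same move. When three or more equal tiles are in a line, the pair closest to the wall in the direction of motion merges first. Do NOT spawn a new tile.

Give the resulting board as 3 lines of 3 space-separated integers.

Slide right:
row 0: [0, 32, 2] -> [0, 32, 2]
row 1: [0, 0, 16] -> [0, 0, 16]
row 2: [2, 0, 2] -> [0, 0, 4]

Answer:  0 32  2
 0  0 16
 0  0  4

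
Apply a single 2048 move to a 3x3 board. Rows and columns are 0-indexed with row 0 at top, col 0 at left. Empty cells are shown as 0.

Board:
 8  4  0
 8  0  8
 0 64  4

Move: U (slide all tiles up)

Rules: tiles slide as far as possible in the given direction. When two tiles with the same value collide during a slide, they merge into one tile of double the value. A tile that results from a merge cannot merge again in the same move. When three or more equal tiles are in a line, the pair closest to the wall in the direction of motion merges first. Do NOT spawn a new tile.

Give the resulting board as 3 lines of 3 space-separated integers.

Slide up:
col 0: [8, 8, 0] -> [16, 0, 0]
col 1: [4, 0, 64] -> [4, 64, 0]
col 2: [0, 8, 4] -> [8, 4, 0]

Answer: 16  4  8
 0 64  4
 0  0  0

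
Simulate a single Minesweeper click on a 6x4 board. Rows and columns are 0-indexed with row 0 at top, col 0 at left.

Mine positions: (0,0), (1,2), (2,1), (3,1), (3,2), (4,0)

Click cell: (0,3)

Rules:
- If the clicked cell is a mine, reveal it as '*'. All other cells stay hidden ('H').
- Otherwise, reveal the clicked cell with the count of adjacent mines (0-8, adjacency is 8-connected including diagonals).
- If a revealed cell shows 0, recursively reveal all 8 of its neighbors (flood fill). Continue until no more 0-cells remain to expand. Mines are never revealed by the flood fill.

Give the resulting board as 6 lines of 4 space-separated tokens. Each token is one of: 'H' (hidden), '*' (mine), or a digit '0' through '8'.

H H H 1
H H H H
H H H H
H H H H
H H H H
H H H H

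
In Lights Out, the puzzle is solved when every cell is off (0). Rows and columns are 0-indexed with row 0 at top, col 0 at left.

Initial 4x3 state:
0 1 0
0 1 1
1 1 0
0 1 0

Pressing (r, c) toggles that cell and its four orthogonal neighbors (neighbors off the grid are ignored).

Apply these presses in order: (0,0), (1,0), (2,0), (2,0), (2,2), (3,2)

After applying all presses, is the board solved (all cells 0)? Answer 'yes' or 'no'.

Answer: yes

Derivation:
After press 1 at (0,0):
1 0 0
1 1 1
1 1 0
0 1 0

After press 2 at (1,0):
0 0 0
0 0 1
0 1 0
0 1 0

After press 3 at (2,0):
0 0 0
1 0 1
1 0 0
1 1 0

After press 4 at (2,0):
0 0 0
0 0 1
0 1 0
0 1 0

After press 5 at (2,2):
0 0 0
0 0 0
0 0 1
0 1 1

After press 6 at (3,2):
0 0 0
0 0 0
0 0 0
0 0 0

Lights still on: 0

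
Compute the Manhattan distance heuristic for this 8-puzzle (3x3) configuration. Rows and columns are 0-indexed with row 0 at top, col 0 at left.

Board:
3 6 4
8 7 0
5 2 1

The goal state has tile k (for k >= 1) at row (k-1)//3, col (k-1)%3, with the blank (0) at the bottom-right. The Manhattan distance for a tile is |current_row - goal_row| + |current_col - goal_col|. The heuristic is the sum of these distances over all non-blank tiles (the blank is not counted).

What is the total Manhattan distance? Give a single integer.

Tile 3: (0,0)->(0,2) = 2
Tile 6: (0,1)->(1,2) = 2
Tile 4: (0,2)->(1,0) = 3
Tile 8: (1,0)->(2,1) = 2
Tile 7: (1,1)->(2,0) = 2
Tile 5: (2,0)->(1,1) = 2
Tile 2: (2,1)->(0,1) = 2
Tile 1: (2,2)->(0,0) = 4
Sum: 2 + 2 + 3 + 2 + 2 + 2 + 2 + 4 = 19

Answer: 19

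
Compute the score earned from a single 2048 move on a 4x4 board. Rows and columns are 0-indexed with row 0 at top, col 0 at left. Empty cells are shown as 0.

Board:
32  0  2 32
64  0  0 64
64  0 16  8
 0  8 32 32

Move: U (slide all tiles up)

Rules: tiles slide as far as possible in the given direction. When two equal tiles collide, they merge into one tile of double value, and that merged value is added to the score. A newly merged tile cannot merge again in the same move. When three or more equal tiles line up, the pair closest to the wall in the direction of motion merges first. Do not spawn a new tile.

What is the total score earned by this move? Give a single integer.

Slide up:
col 0: [32, 64, 64, 0] -> [32, 128, 0, 0]  score +128 (running 128)
col 1: [0, 0, 0, 8] -> [8, 0, 0, 0]  score +0 (running 128)
col 2: [2, 0, 16, 32] -> [2, 16, 32, 0]  score +0 (running 128)
col 3: [32, 64, 8, 32] -> [32, 64, 8, 32]  score +0 (running 128)
Board after move:
 32   8   2  32
128   0  16  64
  0   0  32   8
  0   0   0  32

Answer: 128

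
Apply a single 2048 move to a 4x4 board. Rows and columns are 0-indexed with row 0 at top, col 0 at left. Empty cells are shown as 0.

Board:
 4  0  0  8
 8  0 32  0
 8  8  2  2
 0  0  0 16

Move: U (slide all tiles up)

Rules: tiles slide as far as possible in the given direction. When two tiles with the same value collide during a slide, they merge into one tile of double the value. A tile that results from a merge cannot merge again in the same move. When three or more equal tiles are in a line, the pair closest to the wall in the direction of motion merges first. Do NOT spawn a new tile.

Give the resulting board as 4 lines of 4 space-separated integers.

Answer:  4  8 32  8
16  0  2  2
 0  0  0 16
 0  0  0  0

Derivation:
Slide up:
col 0: [4, 8, 8, 0] -> [4, 16, 0, 0]
col 1: [0, 0, 8, 0] -> [8, 0, 0, 0]
col 2: [0, 32, 2, 0] -> [32, 2, 0, 0]
col 3: [8, 0, 2, 16] -> [8, 2, 16, 0]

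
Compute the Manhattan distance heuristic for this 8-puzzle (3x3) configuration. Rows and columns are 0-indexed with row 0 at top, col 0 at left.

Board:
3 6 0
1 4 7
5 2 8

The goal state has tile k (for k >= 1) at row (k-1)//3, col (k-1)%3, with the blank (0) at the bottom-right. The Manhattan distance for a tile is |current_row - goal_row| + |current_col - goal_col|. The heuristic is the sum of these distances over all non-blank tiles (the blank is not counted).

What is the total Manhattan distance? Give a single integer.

Answer: 14

Derivation:
Tile 3: (0,0)->(0,2) = 2
Tile 6: (0,1)->(1,2) = 2
Tile 1: (1,0)->(0,0) = 1
Tile 4: (1,1)->(1,0) = 1
Tile 7: (1,2)->(2,0) = 3
Tile 5: (2,0)->(1,1) = 2
Tile 2: (2,1)->(0,1) = 2
Tile 8: (2,2)->(2,1) = 1
Sum: 2 + 2 + 1 + 1 + 3 + 2 + 2 + 1 = 14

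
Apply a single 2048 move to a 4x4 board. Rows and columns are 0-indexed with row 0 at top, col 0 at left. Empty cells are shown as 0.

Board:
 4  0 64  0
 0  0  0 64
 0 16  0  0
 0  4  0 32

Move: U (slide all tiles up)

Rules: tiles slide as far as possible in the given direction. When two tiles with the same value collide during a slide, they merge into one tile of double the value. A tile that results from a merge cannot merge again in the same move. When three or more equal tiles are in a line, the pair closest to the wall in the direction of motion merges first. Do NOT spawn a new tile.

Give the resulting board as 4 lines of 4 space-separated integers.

Slide up:
col 0: [4, 0, 0, 0] -> [4, 0, 0, 0]
col 1: [0, 0, 16, 4] -> [16, 4, 0, 0]
col 2: [64, 0, 0, 0] -> [64, 0, 0, 0]
col 3: [0, 64, 0, 32] -> [64, 32, 0, 0]

Answer:  4 16 64 64
 0  4  0 32
 0  0  0  0
 0  0  0  0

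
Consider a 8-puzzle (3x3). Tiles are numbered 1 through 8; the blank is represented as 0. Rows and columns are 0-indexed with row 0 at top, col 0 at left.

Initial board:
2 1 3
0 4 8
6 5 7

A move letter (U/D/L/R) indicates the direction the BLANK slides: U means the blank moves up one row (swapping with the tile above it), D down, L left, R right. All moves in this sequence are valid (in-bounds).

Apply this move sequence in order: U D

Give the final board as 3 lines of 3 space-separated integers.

After move 1 (U):
0 1 3
2 4 8
6 5 7

After move 2 (D):
2 1 3
0 4 8
6 5 7

Answer: 2 1 3
0 4 8
6 5 7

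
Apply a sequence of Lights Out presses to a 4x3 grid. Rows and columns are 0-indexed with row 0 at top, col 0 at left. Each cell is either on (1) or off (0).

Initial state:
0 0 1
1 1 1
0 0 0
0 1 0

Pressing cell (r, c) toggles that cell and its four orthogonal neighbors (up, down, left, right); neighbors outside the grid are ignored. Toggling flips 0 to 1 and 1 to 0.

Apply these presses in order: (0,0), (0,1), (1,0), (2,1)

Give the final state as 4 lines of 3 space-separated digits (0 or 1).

Answer: 1 0 0
1 0 1
0 1 1
0 0 0

Derivation:
After press 1 at (0,0):
1 1 1
0 1 1
0 0 0
0 1 0

After press 2 at (0,1):
0 0 0
0 0 1
0 0 0
0 1 0

After press 3 at (1,0):
1 0 0
1 1 1
1 0 0
0 1 0

After press 4 at (2,1):
1 0 0
1 0 1
0 1 1
0 0 0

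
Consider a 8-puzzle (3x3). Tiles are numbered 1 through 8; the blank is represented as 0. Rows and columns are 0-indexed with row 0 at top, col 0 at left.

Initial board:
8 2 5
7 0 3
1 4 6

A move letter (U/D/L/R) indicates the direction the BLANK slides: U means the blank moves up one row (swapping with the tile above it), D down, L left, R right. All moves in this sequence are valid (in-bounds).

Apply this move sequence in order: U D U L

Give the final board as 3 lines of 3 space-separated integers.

Answer: 0 8 5
7 2 3
1 4 6

Derivation:
After move 1 (U):
8 0 5
7 2 3
1 4 6

After move 2 (D):
8 2 5
7 0 3
1 4 6

After move 3 (U):
8 0 5
7 2 3
1 4 6

After move 4 (L):
0 8 5
7 2 3
1 4 6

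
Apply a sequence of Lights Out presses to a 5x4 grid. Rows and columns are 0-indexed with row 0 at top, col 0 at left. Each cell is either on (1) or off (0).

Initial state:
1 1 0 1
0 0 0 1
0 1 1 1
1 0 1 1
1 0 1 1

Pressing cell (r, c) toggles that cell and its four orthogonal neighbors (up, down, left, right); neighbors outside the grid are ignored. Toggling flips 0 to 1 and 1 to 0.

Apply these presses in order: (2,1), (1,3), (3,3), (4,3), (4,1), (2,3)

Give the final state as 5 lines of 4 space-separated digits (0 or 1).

After press 1 at (2,1):
1 1 0 1
0 1 0 1
1 0 0 1
1 1 1 1
1 0 1 1

After press 2 at (1,3):
1 1 0 0
0 1 1 0
1 0 0 0
1 1 1 1
1 0 1 1

After press 3 at (3,3):
1 1 0 0
0 1 1 0
1 0 0 1
1 1 0 0
1 0 1 0

After press 4 at (4,3):
1 1 0 0
0 1 1 0
1 0 0 1
1 1 0 1
1 0 0 1

After press 5 at (4,1):
1 1 0 0
0 1 1 0
1 0 0 1
1 0 0 1
0 1 1 1

After press 6 at (2,3):
1 1 0 0
0 1 1 1
1 0 1 0
1 0 0 0
0 1 1 1

Answer: 1 1 0 0
0 1 1 1
1 0 1 0
1 0 0 0
0 1 1 1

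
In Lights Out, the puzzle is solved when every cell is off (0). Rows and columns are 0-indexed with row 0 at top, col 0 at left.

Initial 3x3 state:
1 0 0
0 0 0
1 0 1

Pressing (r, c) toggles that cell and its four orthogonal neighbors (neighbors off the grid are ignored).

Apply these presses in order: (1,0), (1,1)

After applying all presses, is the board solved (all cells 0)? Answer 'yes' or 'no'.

After press 1 at (1,0):
0 0 0
1 1 0
0 0 1

After press 2 at (1,1):
0 1 0
0 0 1
0 1 1

Lights still on: 4

Answer: no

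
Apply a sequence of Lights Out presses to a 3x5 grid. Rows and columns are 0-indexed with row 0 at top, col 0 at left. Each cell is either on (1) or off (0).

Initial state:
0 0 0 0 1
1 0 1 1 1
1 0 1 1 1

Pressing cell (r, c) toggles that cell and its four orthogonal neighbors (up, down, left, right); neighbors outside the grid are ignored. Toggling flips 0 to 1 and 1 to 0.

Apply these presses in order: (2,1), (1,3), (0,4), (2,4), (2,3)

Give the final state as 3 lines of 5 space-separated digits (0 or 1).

Answer: 0 0 0 0 0
1 1 0 1 0
0 1 1 0 1

Derivation:
After press 1 at (2,1):
0 0 0 0 1
1 1 1 1 1
0 1 0 1 1

After press 2 at (1,3):
0 0 0 1 1
1 1 0 0 0
0 1 0 0 1

After press 3 at (0,4):
0 0 0 0 0
1 1 0 0 1
0 1 0 0 1

After press 4 at (2,4):
0 0 0 0 0
1 1 0 0 0
0 1 0 1 0

After press 5 at (2,3):
0 0 0 0 0
1 1 0 1 0
0 1 1 0 1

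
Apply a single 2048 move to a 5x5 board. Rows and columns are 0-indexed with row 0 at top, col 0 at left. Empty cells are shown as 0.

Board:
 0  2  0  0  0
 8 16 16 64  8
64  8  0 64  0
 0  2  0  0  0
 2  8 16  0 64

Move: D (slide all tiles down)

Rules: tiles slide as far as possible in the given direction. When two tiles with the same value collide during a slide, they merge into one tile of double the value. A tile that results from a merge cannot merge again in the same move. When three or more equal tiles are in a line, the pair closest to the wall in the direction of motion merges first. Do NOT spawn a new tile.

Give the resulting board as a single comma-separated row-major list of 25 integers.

Slide down:
col 0: [0, 8, 64, 0, 2] -> [0, 0, 8, 64, 2]
col 1: [2, 16, 8, 2, 8] -> [2, 16, 8, 2, 8]
col 2: [0, 16, 0, 0, 16] -> [0, 0, 0, 0, 32]
col 3: [0, 64, 64, 0, 0] -> [0, 0, 0, 0, 128]
col 4: [0, 8, 0, 0, 64] -> [0, 0, 0, 8, 64]

Answer: 0, 2, 0, 0, 0, 0, 16, 0, 0, 0, 8, 8, 0, 0, 0, 64, 2, 0, 0, 8, 2, 8, 32, 128, 64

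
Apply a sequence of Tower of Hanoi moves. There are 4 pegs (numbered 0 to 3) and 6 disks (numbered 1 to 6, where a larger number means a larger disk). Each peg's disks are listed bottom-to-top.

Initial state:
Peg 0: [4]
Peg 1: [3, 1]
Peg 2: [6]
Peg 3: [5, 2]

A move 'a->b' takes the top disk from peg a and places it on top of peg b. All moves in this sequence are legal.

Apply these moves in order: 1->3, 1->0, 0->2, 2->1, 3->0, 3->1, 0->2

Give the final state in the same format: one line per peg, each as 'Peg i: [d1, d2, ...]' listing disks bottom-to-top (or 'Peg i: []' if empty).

After move 1 (1->3):
Peg 0: [4]
Peg 1: [3]
Peg 2: [6]
Peg 3: [5, 2, 1]

After move 2 (1->0):
Peg 0: [4, 3]
Peg 1: []
Peg 2: [6]
Peg 3: [5, 2, 1]

After move 3 (0->2):
Peg 0: [4]
Peg 1: []
Peg 2: [6, 3]
Peg 3: [5, 2, 1]

After move 4 (2->1):
Peg 0: [4]
Peg 1: [3]
Peg 2: [6]
Peg 3: [5, 2, 1]

After move 5 (3->0):
Peg 0: [4, 1]
Peg 1: [3]
Peg 2: [6]
Peg 3: [5, 2]

After move 6 (3->1):
Peg 0: [4, 1]
Peg 1: [3, 2]
Peg 2: [6]
Peg 3: [5]

After move 7 (0->2):
Peg 0: [4]
Peg 1: [3, 2]
Peg 2: [6, 1]
Peg 3: [5]

Answer: Peg 0: [4]
Peg 1: [3, 2]
Peg 2: [6, 1]
Peg 3: [5]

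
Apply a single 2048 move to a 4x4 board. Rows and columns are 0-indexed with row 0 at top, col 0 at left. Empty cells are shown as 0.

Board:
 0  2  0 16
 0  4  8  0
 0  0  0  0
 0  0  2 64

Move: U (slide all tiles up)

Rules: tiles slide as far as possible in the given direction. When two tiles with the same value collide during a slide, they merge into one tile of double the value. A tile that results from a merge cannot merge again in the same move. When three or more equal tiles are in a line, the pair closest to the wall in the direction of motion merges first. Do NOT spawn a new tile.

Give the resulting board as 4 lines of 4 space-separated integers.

Answer:  0  2  8 16
 0  4  2 64
 0  0  0  0
 0  0  0  0

Derivation:
Slide up:
col 0: [0, 0, 0, 0] -> [0, 0, 0, 0]
col 1: [2, 4, 0, 0] -> [2, 4, 0, 0]
col 2: [0, 8, 0, 2] -> [8, 2, 0, 0]
col 3: [16, 0, 0, 64] -> [16, 64, 0, 0]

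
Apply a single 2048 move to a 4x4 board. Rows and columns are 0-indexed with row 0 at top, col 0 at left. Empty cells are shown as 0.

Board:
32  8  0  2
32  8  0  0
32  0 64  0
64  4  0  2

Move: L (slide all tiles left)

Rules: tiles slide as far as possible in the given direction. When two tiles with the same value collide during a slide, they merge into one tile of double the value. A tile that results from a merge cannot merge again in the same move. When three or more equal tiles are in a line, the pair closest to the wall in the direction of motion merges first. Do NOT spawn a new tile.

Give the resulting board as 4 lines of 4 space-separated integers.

Answer: 32  8  2  0
32  8  0  0
32 64  0  0
64  4  2  0

Derivation:
Slide left:
row 0: [32, 8, 0, 2] -> [32, 8, 2, 0]
row 1: [32, 8, 0, 0] -> [32, 8, 0, 0]
row 2: [32, 0, 64, 0] -> [32, 64, 0, 0]
row 3: [64, 4, 0, 2] -> [64, 4, 2, 0]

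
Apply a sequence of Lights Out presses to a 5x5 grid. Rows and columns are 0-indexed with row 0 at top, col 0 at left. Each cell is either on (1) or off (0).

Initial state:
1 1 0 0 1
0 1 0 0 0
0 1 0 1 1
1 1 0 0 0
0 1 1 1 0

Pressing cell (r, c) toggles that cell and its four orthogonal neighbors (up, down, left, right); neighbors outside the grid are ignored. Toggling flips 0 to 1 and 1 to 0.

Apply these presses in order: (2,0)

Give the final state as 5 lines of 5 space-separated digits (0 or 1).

Answer: 1 1 0 0 1
1 1 0 0 0
1 0 0 1 1
0 1 0 0 0
0 1 1 1 0

Derivation:
After press 1 at (2,0):
1 1 0 0 1
1 1 0 0 0
1 0 0 1 1
0 1 0 0 0
0 1 1 1 0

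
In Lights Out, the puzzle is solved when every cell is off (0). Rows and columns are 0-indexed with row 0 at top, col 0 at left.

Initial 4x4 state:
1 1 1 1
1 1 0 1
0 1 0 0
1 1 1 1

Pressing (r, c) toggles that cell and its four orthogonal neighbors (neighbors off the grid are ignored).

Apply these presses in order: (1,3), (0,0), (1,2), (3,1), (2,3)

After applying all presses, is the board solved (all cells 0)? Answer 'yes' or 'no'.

After press 1 at (1,3):
1 1 1 0
1 1 1 0
0 1 0 1
1 1 1 1

After press 2 at (0,0):
0 0 1 0
0 1 1 0
0 1 0 1
1 1 1 1

After press 3 at (1,2):
0 0 0 0
0 0 0 1
0 1 1 1
1 1 1 1

After press 4 at (3,1):
0 0 0 0
0 0 0 1
0 0 1 1
0 0 0 1

After press 5 at (2,3):
0 0 0 0
0 0 0 0
0 0 0 0
0 0 0 0

Lights still on: 0

Answer: yes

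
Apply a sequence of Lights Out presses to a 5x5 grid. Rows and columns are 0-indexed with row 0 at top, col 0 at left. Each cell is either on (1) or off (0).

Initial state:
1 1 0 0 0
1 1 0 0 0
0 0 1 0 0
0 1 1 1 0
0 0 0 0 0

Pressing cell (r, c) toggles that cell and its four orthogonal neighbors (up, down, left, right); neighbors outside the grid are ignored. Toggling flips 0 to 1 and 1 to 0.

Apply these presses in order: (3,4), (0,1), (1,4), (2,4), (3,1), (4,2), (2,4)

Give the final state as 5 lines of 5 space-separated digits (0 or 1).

After press 1 at (3,4):
1 1 0 0 0
1 1 0 0 0
0 0 1 0 1
0 1 1 0 1
0 0 0 0 1

After press 2 at (0,1):
0 0 1 0 0
1 0 0 0 0
0 0 1 0 1
0 1 1 0 1
0 0 0 0 1

After press 3 at (1,4):
0 0 1 0 1
1 0 0 1 1
0 0 1 0 0
0 1 1 0 1
0 0 0 0 1

After press 4 at (2,4):
0 0 1 0 1
1 0 0 1 0
0 0 1 1 1
0 1 1 0 0
0 0 0 0 1

After press 5 at (3,1):
0 0 1 0 1
1 0 0 1 0
0 1 1 1 1
1 0 0 0 0
0 1 0 0 1

After press 6 at (4,2):
0 0 1 0 1
1 0 0 1 0
0 1 1 1 1
1 0 1 0 0
0 0 1 1 1

After press 7 at (2,4):
0 0 1 0 1
1 0 0 1 1
0 1 1 0 0
1 0 1 0 1
0 0 1 1 1

Answer: 0 0 1 0 1
1 0 0 1 1
0 1 1 0 0
1 0 1 0 1
0 0 1 1 1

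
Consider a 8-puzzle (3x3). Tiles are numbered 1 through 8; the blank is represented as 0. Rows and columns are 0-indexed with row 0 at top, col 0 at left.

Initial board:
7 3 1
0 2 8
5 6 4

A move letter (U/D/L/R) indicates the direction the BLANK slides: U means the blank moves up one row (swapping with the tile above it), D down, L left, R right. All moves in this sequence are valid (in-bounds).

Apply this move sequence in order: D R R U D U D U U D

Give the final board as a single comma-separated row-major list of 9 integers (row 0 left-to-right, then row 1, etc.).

Answer: 7, 3, 1, 5, 2, 0, 6, 4, 8

Derivation:
After move 1 (D):
7 3 1
5 2 8
0 6 4

After move 2 (R):
7 3 1
5 2 8
6 0 4

After move 3 (R):
7 3 1
5 2 8
6 4 0

After move 4 (U):
7 3 1
5 2 0
6 4 8

After move 5 (D):
7 3 1
5 2 8
6 4 0

After move 6 (U):
7 3 1
5 2 0
6 4 8

After move 7 (D):
7 3 1
5 2 8
6 4 0

After move 8 (U):
7 3 1
5 2 0
6 4 8

After move 9 (U):
7 3 0
5 2 1
6 4 8

After move 10 (D):
7 3 1
5 2 0
6 4 8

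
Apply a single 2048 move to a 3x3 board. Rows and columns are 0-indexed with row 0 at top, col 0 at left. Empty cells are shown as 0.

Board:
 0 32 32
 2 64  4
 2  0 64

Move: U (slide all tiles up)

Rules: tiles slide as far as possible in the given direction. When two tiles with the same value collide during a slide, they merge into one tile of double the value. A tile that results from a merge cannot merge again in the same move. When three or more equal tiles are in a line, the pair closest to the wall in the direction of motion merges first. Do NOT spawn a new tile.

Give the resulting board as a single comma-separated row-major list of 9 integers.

Answer: 4, 32, 32, 0, 64, 4, 0, 0, 64

Derivation:
Slide up:
col 0: [0, 2, 2] -> [4, 0, 0]
col 1: [32, 64, 0] -> [32, 64, 0]
col 2: [32, 4, 64] -> [32, 4, 64]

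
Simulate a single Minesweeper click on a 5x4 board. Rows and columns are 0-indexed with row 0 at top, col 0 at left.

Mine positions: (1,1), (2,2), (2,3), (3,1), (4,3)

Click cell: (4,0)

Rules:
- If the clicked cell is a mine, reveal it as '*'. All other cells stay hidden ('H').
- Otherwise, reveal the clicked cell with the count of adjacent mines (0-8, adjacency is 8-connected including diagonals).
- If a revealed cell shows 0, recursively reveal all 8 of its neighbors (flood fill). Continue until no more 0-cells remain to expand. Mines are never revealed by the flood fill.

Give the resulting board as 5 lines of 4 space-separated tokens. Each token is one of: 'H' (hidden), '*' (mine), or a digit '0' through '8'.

H H H H
H H H H
H H H H
H H H H
1 H H H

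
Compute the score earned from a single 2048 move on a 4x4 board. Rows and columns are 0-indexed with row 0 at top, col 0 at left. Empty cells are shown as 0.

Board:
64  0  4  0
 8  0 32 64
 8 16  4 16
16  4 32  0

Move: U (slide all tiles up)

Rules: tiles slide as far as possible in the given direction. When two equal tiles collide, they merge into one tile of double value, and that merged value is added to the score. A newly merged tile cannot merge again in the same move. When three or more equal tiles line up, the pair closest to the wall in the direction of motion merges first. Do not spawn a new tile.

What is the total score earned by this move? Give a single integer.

Answer: 16

Derivation:
Slide up:
col 0: [64, 8, 8, 16] -> [64, 16, 16, 0]  score +16 (running 16)
col 1: [0, 0, 16, 4] -> [16, 4, 0, 0]  score +0 (running 16)
col 2: [4, 32, 4, 32] -> [4, 32, 4, 32]  score +0 (running 16)
col 3: [0, 64, 16, 0] -> [64, 16, 0, 0]  score +0 (running 16)
Board after move:
64 16  4 64
16  4 32 16
16  0  4  0
 0  0 32  0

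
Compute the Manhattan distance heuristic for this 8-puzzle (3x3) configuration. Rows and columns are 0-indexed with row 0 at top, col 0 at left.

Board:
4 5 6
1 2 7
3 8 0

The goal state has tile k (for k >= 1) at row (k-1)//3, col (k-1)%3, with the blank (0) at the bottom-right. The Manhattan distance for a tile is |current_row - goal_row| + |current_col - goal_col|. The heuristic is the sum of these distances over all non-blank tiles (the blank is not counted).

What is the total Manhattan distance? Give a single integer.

Answer: 12

Derivation:
Tile 4: (0,0)->(1,0) = 1
Tile 5: (0,1)->(1,1) = 1
Tile 6: (0,2)->(1,2) = 1
Tile 1: (1,0)->(0,0) = 1
Tile 2: (1,1)->(0,1) = 1
Tile 7: (1,2)->(2,0) = 3
Tile 3: (2,0)->(0,2) = 4
Tile 8: (2,1)->(2,1) = 0
Sum: 1 + 1 + 1 + 1 + 1 + 3 + 4 + 0 = 12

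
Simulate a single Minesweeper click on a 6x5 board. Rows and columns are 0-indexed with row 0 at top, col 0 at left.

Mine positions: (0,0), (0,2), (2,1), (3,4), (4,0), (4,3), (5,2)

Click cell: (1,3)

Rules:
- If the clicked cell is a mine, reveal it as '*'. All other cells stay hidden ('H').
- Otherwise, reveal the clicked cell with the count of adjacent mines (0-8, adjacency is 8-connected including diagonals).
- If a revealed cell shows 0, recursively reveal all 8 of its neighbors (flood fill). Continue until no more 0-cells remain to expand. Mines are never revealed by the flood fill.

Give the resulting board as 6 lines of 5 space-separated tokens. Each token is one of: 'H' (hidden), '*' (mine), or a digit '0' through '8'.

H H H H H
H H H 1 H
H H H H H
H H H H H
H H H H H
H H H H H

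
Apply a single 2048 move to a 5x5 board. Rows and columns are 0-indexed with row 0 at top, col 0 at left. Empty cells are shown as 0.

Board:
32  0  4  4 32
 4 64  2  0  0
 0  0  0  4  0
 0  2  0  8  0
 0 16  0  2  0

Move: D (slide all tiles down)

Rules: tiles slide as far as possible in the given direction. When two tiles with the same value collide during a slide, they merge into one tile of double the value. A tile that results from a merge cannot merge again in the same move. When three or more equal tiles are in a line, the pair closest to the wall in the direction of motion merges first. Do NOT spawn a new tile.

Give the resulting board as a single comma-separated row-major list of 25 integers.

Slide down:
col 0: [32, 4, 0, 0, 0] -> [0, 0, 0, 32, 4]
col 1: [0, 64, 0, 2, 16] -> [0, 0, 64, 2, 16]
col 2: [4, 2, 0, 0, 0] -> [0, 0, 0, 4, 2]
col 3: [4, 0, 4, 8, 2] -> [0, 0, 8, 8, 2]
col 4: [32, 0, 0, 0, 0] -> [0, 0, 0, 0, 32]

Answer: 0, 0, 0, 0, 0, 0, 0, 0, 0, 0, 0, 64, 0, 8, 0, 32, 2, 4, 8, 0, 4, 16, 2, 2, 32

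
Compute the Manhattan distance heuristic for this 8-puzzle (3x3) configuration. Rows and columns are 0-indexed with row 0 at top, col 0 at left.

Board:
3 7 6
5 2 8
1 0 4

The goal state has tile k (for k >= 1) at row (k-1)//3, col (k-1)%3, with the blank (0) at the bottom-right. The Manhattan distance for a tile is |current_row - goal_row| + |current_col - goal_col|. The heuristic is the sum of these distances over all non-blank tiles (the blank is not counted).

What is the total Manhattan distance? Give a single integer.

Tile 3: at (0,0), goal (0,2), distance |0-0|+|0-2| = 2
Tile 7: at (0,1), goal (2,0), distance |0-2|+|1-0| = 3
Tile 6: at (0,2), goal (1,2), distance |0-1|+|2-2| = 1
Tile 5: at (1,0), goal (1,1), distance |1-1|+|0-1| = 1
Tile 2: at (1,1), goal (0,1), distance |1-0|+|1-1| = 1
Tile 8: at (1,2), goal (2,1), distance |1-2|+|2-1| = 2
Tile 1: at (2,0), goal (0,0), distance |2-0|+|0-0| = 2
Tile 4: at (2,2), goal (1,0), distance |2-1|+|2-0| = 3
Sum: 2 + 3 + 1 + 1 + 1 + 2 + 2 + 3 = 15

Answer: 15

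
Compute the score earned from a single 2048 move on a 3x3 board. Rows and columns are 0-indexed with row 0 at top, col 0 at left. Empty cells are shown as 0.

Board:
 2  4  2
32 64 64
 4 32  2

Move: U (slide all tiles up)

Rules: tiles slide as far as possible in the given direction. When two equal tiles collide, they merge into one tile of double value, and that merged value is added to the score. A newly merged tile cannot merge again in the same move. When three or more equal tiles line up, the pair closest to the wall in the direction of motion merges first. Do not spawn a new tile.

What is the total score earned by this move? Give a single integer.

Answer: 0

Derivation:
Slide up:
col 0: [2, 32, 4] -> [2, 32, 4]  score +0 (running 0)
col 1: [4, 64, 32] -> [4, 64, 32]  score +0 (running 0)
col 2: [2, 64, 2] -> [2, 64, 2]  score +0 (running 0)
Board after move:
 2  4  2
32 64 64
 4 32  2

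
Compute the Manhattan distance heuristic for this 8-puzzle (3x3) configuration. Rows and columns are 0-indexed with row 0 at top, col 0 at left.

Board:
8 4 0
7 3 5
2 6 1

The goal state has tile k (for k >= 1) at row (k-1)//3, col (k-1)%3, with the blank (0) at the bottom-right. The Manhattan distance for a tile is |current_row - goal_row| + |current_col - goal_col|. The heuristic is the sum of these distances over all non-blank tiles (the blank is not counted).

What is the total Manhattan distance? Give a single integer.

Tile 8: (0,0)->(2,1) = 3
Tile 4: (0,1)->(1,0) = 2
Tile 7: (1,0)->(2,0) = 1
Tile 3: (1,1)->(0,2) = 2
Tile 5: (1,2)->(1,1) = 1
Tile 2: (2,0)->(0,1) = 3
Tile 6: (2,1)->(1,2) = 2
Tile 1: (2,2)->(0,0) = 4
Sum: 3 + 2 + 1 + 2 + 1 + 3 + 2 + 4 = 18

Answer: 18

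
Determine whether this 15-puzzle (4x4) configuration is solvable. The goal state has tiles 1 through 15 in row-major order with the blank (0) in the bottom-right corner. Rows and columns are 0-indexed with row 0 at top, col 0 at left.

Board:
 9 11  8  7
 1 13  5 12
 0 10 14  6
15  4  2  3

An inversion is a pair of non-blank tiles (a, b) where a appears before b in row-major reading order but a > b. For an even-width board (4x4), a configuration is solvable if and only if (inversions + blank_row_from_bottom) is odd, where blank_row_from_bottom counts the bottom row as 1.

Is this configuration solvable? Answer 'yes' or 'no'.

Inversions: 61
Blank is in row 2 (0-indexed from top), which is row 2 counting from the bottom (bottom = 1).
61 + 2 = 63, which is odd, so the puzzle is solvable.

Answer: yes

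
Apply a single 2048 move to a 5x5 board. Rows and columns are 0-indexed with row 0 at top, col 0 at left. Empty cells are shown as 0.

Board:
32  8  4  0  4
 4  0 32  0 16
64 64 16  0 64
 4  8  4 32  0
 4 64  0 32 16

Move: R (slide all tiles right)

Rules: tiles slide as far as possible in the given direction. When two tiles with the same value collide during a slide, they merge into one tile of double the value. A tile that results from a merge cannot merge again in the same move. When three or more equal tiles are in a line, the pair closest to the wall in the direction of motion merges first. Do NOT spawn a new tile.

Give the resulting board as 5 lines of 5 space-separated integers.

Answer:   0   0  32   8   8
  0   0   4  32  16
  0   0 128  16  64
  0   4   8   4  32
  0   4  64  32  16

Derivation:
Slide right:
row 0: [32, 8, 4, 0, 4] -> [0, 0, 32, 8, 8]
row 1: [4, 0, 32, 0, 16] -> [0, 0, 4, 32, 16]
row 2: [64, 64, 16, 0, 64] -> [0, 0, 128, 16, 64]
row 3: [4, 8, 4, 32, 0] -> [0, 4, 8, 4, 32]
row 4: [4, 64, 0, 32, 16] -> [0, 4, 64, 32, 16]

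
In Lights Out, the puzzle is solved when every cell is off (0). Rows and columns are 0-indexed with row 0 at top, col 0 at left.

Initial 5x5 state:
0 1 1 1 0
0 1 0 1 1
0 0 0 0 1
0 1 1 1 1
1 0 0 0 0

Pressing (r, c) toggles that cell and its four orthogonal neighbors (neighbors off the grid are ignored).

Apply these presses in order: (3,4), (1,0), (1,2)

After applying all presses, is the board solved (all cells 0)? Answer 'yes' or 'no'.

After press 1 at (3,4):
0 1 1 1 0
0 1 0 1 1
0 0 0 0 0
0 1 1 0 0
1 0 0 0 1

After press 2 at (1,0):
1 1 1 1 0
1 0 0 1 1
1 0 0 0 0
0 1 1 0 0
1 0 0 0 1

After press 3 at (1,2):
1 1 0 1 0
1 1 1 0 1
1 0 1 0 0
0 1 1 0 0
1 0 0 0 1

Lights still on: 13

Answer: no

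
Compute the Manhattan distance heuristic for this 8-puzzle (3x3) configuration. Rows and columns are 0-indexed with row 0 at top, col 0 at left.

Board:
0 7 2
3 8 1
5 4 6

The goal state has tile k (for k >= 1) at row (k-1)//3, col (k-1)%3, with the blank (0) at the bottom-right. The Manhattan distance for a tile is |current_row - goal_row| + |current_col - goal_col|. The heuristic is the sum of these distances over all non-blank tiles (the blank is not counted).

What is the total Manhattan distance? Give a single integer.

Tile 7: at (0,1), goal (2,0), distance |0-2|+|1-0| = 3
Tile 2: at (0,2), goal (0,1), distance |0-0|+|2-1| = 1
Tile 3: at (1,0), goal (0,2), distance |1-0|+|0-2| = 3
Tile 8: at (1,1), goal (2,1), distance |1-2|+|1-1| = 1
Tile 1: at (1,2), goal (0,0), distance |1-0|+|2-0| = 3
Tile 5: at (2,0), goal (1,1), distance |2-1|+|0-1| = 2
Tile 4: at (2,1), goal (1,0), distance |2-1|+|1-0| = 2
Tile 6: at (2,2), goal (1,2), distance |2-1|+|2-2| = 1
Sum: 3 + 1 + 3 + 1 + 3 + 2 + 2 + 1 = 16

Answer: 16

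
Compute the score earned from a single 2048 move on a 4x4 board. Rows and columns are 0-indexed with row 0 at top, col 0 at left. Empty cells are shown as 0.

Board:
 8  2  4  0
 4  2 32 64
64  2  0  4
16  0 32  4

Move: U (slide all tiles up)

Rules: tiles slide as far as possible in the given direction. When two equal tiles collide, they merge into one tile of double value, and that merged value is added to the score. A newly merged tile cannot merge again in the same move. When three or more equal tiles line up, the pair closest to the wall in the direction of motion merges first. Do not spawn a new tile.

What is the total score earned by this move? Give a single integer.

Slide up:
col 0: [8, 4, 64, 16] -> [8, 4, 64, 16]  score +0 (running 0)
col 1: [2, 2, 2, 0] -> [4, 2, 0, 0]  score +4 (running 4)
col 2: [4, 32, 0, 32] -> [4, 64, 0, 0]  score +64 (running 68)
col 3: [0, 64, 4, 4] -> [64, 8, 0, 0]  score +8 (running 76)
Board after move:
 8  4  4 64
 4  2 64  8
64  0  0  0
16  0  0  0

Answer: 76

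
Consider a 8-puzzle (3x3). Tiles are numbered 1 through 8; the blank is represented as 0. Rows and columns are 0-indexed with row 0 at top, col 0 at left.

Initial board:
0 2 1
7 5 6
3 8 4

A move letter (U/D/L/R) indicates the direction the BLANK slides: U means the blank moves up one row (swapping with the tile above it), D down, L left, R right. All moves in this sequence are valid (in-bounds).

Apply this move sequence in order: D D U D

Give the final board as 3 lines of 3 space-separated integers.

Answer: 7 2 1
3 5 6
0 8 4

Derivation:
After move 1 (D):
7 2 1
0 5 6
3 8 4

After move 2 (D):
7 2 1
3 5 6
0 8 4

After move 3 (U):
7 2 1
0 5 6
3 8 4

After move 4 (D):
7 2 1
3 5 6
0 8 4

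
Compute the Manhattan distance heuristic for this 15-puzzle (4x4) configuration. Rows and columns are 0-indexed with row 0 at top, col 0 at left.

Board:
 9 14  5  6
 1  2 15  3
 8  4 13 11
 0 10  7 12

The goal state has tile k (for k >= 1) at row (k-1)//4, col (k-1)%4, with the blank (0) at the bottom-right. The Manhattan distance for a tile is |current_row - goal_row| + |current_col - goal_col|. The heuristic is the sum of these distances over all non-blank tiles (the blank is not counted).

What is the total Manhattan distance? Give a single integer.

Answer: 33

Derivation:
Tile 9: at (0,0), goal (2,0), distance |0-2|+|0-0| = 2
Tile 14: at (0,1), goal (3,1), distance |0-3|+|1-1| = 3
Tile 5: at (0,2), goal (1,0), distance |0-1|+|2-0| = 3
Tile 6: at (0,3), goal (1,1), distance |0-1|+|3-1| = 3
Tile 1: at (1,0), goal (0,0), distance |1-0|+|0-0| = 1
Tile 2: at (1,1), goal (0,1), distance |1-0|+|1-1| = 1
Tile 15: at (1,2), goal (3,2), distance |1-3|+|2-2| = 2
Tile 3: at (1,3), goal (0,2), distance |1-0|+|3-2| = 2
Tile 8: at (2,0), goal (1,3), distance |2-1|+|0-3| = 4
Tile 4: at (2,1), goal (0,3), distance |2-0|+|1-3| = 4
Tile 13: at (2,2), goal (3,0), distance |2-3|+|2-0| = 3
Tile 11: at (2,3), goal (2,2), distance |2-2|+|3-2| = 1
Tile 10: at (3,1), goal (2,1), distance |3-2|+|1-1| = 1
Tile 7: at (3,2), goal (1,2), distance |3-1|+|2-2| = 2
Tile 12: at (3,3), goal (2,3), distance |3-2|+|3-3| = 1
Sum: 2 + 3 + 3 + 3 + 1 + 1 + 2 + 2 + 4 + 4 + 3 + 1 + 1 + 2 + 1 = 33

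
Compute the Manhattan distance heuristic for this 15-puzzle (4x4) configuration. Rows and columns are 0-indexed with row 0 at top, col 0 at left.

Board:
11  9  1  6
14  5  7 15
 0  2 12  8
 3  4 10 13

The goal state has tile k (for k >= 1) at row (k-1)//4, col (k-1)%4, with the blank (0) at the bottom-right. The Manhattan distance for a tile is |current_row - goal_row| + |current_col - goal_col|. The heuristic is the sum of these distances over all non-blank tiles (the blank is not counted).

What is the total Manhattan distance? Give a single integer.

Answer: 38

Derivation:
Tile 11: (0,0)->(2,2) = 4
Tile 9: (0,1)->(2,0) = 3
Tile 1: (0,2)->(0,0) = 2
Tile 6: (0,3)->(1,1) = 3
Tile 14: (1,0)->(3,1) = 3
Tile 5: (1,1)->(1,0) = 1
Tile 7: (1,2)->(1,2) = 0
Tile 15: (1,3)->(3,2) = 3
Tile 2: (2,1)->(0,1) = 2
Tile 12: (2,2)->(2,3) = 1
Tile 8: (2,3)->(1,3) = 1
Tile 3: (3,0)->(0,2) = 5
Tile 4: (3,1)->(0,3) = 5
Tile 10: (3,2)->(2,1) = 2
Tile 13: (3,3)->(3,0) = 3
Sum: 4 + 3 + 2 + 3 + 3 + 1 + 0 + 3 + 2 + 1 + 1 + 5 + 5 + 2 + 3 = 38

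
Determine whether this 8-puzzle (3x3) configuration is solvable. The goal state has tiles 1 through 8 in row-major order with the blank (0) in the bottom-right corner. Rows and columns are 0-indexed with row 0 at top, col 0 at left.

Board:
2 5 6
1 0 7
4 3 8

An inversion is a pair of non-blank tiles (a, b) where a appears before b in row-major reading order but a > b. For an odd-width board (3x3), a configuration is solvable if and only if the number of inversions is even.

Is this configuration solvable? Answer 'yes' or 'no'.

Answer: yes

Derivation:
Inversions (pairs i<j in row-major order where tile[i] > tile[j] > 0): 10
10 is even, so the puzzle is solvable.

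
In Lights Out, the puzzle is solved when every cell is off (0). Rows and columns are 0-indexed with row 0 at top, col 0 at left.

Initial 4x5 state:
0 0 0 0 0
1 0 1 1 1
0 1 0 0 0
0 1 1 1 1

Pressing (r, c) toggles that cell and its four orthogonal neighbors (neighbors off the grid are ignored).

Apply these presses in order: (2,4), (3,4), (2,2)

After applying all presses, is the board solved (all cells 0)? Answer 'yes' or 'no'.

After press 1 at (2,4):
0 0 0 0 0
1 0 1 1 0
0 1 0 1 1
0 1 1 1 0

After press 2 at (3,4):
0 0 0 0 0
1 0 1 1 0
0 1 0 1 0
0 1 1 0 1

After press 3 at (2,2):
0 0 0 0 0
1 0 0 1 0
0 0 1 0 0
0 1 0 0 1

Lights still on: 5

Answer: no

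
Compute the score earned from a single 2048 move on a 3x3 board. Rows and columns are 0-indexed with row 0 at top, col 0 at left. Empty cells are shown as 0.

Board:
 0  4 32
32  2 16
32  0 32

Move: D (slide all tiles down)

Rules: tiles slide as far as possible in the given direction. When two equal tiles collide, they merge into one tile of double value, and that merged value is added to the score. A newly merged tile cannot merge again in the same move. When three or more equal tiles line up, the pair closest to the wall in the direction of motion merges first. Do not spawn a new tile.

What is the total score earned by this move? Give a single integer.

Answer: 64

Derivation:
Slide down:
col 0: [0, 32, 32] -> [0, 0, 64]  score +64 (running 64)
col 1: [4, 2, 0] -> [0, 4, 2]  score +0 (running 64)
col 2: [32, 16, 32] -> [32, 16, 32]  score +0 (running 64)
Board after move:
 0  0 32
 0  4 16
64  2 32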